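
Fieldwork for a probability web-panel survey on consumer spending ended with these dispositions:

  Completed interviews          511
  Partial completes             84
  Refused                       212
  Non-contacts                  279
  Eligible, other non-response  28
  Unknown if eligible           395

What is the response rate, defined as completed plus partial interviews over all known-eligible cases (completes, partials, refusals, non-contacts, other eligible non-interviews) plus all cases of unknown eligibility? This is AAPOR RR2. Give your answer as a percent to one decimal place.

39.4%

Top = 511 + 84 = 595
Denom = 511 + 84 + 212 + 279 + 28 + 395 = 1509
RR2 = 595 / 1509 = 0.3943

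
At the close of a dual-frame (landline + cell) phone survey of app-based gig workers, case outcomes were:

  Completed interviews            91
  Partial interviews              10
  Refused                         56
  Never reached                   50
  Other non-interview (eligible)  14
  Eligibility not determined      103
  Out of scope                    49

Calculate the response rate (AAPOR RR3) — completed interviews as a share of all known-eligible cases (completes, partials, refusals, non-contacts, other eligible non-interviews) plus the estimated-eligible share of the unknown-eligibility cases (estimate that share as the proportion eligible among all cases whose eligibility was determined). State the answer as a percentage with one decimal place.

29.8%

Num → 91
Eligible (known) → 91 + 10 + 56 + 50 + 14 = 221
e = 221 / (221 + 49) = 221 / 270 = 0.8185
Eligible share of unknowns → 0.8185 × 103 = 84.31
Denom → 221 + 84.31 = 305.31
RR3 = 91 / 305.31 = 0.2981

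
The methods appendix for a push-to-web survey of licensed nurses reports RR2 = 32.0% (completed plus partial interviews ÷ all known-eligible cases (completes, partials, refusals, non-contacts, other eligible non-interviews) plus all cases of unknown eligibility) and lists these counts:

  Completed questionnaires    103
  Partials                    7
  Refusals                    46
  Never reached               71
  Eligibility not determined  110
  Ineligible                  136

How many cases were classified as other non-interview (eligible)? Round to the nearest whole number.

Top → 103 + 7 = 110
RR2 = 110 / D = 0.320
D = 110 / 0.320 = 343.8
Remaining denominator categories sum to 337
other non-interview (eligible) = 343.8 − 337 ≈ 7

7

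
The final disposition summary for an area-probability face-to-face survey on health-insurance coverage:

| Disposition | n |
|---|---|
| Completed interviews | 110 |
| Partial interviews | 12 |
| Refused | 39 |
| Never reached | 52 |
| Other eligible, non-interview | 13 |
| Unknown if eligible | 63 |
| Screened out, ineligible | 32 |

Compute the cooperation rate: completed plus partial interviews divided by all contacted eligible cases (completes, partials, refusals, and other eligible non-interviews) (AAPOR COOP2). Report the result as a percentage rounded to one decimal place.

70.1%

Num → 110 + 12 = 122
Denom → 110 + 12 + 39 + 13 = 174
COOP2 = 122 / 174 = 0.7011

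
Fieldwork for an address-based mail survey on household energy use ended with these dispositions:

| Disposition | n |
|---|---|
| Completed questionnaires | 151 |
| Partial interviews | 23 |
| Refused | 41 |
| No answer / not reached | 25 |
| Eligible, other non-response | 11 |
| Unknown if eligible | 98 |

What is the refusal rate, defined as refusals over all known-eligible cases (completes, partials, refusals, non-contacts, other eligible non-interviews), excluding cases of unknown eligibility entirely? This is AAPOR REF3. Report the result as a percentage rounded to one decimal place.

16.3%

Top = 41
Denominator = 151 + 23 + 41 + 25 + 11 = 251
REF3 = 41 / 251 = 0.1633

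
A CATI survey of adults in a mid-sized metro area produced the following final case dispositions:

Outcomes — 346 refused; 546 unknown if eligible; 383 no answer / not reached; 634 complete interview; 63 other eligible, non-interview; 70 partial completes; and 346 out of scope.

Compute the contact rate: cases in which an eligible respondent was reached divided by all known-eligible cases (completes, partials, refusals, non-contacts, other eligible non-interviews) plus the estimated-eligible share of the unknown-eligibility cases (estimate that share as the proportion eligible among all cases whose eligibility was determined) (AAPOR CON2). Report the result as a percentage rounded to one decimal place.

Numerator = 634 + 70 + 346 + 63 = 1113
Known eligible = 634 + 70 + 346 + 383 + 63 = 1496
e = 1496 / (1496 + 346) = 1496 / 1842 = 0.8122
Eligible share of unknowns = 0.8122 × 546 = 443.46
Denom = 1496 + 443.46 = 1939.46
CON2 = 1113 / 1939.46 = 0.5739

57.4%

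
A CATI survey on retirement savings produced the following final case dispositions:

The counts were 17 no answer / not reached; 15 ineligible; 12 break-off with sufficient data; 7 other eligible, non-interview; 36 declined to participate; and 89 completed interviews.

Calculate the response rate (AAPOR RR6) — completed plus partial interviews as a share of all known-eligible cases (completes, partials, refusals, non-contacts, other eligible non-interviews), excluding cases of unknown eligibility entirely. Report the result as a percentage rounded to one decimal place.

62.7%

Top: 89 + 12 = 101
Denom: 89 + 12 + 36 + 17 + 7 = 161
RR6 = 101 / 161 = 0.6273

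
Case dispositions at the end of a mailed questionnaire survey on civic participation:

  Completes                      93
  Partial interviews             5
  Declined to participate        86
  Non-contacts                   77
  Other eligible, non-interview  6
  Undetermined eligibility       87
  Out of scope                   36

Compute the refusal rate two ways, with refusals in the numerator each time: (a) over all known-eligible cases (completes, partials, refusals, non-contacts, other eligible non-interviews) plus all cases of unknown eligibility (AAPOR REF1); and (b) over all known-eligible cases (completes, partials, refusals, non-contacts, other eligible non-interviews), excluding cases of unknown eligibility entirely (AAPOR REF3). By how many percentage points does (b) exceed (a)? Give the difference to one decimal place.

7.9

Top → 86
Base → 93 + 5 + 86 + 77 + 6 + 87 = 354
REF1 = 86 / 354 = 0.2429
Base → 93 + 5 + 86 + 77 + 6 = 267
REF3 = 86 / 267 = 0.3221
Difference = 32.21 − 24.29 = 7.92 percentage points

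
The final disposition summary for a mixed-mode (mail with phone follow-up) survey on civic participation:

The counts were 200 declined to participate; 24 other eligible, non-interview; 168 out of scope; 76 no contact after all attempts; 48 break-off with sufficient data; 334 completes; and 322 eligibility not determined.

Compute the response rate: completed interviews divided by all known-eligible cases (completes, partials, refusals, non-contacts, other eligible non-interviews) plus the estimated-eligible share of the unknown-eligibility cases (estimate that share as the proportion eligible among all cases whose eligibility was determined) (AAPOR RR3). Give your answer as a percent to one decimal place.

35.5%

Num: 334
Known eligible: 334 + 48 + 200 + 76 + 24 = 682
e = 682 / (682 + 168) = 682 / 850 = 0.8024
Eligible share of unknowns: 0.8024 × 322 = 258.37
Denominator: 682 + 258.37 = 940.37
RR3 = 334 / 940.37 = 0.3552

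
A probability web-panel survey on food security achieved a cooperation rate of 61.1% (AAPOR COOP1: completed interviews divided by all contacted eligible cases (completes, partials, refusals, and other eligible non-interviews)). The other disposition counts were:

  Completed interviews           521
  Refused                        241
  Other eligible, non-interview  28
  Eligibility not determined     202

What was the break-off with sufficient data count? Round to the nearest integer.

COOP1 = 521 / D = 0.611
D = 521 / 0.611 = 852.7
Remaining denominator categories sum to 790
break-off with sufficient data = 852.7 − 790 ≈ 63

63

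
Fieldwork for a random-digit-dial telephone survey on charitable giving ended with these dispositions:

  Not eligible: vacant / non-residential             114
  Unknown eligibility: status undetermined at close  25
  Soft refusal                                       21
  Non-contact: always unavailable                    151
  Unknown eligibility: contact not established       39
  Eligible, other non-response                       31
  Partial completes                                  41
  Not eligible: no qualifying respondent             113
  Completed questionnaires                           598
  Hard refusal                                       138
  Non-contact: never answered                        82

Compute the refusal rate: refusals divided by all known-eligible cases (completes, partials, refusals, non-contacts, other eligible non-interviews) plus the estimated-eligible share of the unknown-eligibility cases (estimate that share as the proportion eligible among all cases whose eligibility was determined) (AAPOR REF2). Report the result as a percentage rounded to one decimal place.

Refusals = 138 + 21 = 159
Never reached = 82 + 151 = 233
Undetermined eligibility = 39 + 25 = 64
Ineligible = 113 + 114 = 227
Num: 159
Determined eligible: 598 + 41 + 159 + 233 + 31 = 1062
e = 1062 / (1062 + 227) = 1062 / 1289 = 0.8239
e × U: 0.8239 × 64 = 52.73
Base: 1062 + 52.73 = 1114.73
REF2 = 159 / 1114.73 = 0.1426

14.3%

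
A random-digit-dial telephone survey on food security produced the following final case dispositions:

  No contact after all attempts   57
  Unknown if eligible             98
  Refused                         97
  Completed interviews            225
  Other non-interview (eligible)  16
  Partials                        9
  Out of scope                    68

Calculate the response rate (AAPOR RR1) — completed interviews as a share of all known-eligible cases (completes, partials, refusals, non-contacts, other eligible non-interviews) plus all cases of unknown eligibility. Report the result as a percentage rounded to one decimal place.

44.8%

Num: 225
Denom: 225 + 9 + 97 + 57 + 16 + 98 = 502
RR1 = 225 / 502 = 0.4482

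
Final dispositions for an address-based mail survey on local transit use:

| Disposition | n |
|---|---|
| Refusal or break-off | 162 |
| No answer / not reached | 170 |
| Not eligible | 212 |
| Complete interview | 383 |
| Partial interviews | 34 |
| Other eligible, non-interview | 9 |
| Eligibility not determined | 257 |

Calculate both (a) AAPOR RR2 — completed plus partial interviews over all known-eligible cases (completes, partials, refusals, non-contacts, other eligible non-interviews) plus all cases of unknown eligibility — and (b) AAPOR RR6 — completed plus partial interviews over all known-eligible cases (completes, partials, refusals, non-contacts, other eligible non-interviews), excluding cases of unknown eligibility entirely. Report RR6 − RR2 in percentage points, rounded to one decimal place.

13.9

Top → 383 + 34 = 417
Denominator → 383 + 34 + 162 + 170 + 9 + 257 = 1015
RR2 = 417 / 1015 = 0.4108
Denominator → 383 + 34 + 162 + 170 + 9 = 758
RR6 = 417 / 758 = 0.5501
Difference = 55.01 − 41.08 = 13.93 percentage points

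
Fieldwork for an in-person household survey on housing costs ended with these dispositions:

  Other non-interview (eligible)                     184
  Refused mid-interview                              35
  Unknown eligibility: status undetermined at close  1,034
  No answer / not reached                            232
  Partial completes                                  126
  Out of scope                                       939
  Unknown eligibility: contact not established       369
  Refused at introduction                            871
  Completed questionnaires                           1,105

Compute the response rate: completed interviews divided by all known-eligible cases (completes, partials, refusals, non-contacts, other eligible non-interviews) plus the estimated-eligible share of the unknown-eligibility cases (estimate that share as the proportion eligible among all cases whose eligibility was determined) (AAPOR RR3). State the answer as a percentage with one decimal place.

Refusal or break-off = 871 + 35 = 906
Unknown if eligible = 369 + 1034 = 1403
Top = 1105
Known eligible = 1105 + 126 + 906 + 232 + 184 = 2553
e = 2553 / (2553 + 939) = 2553 / 3492 = 0.7311
Eligible share of unknowns = 0.7311 × 1403 = 1025.73
Denom = 2553 + 1025.73 = 3578.73
RR3 = 1105 / 3578.73 = 0.3088

30.9%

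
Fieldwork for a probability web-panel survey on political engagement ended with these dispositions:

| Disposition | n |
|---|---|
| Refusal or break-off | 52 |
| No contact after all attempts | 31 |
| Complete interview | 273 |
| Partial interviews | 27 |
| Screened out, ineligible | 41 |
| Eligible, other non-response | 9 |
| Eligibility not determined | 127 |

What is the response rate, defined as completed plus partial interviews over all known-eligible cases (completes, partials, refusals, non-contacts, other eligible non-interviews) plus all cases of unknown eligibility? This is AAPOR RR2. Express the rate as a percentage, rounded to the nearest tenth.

57.8%

Top → 273 + 27 = 300
Denom → 273 + 27 + 52 + 31 + 9 + 127 = 519
RR2 = 300 / 519 = 0.5780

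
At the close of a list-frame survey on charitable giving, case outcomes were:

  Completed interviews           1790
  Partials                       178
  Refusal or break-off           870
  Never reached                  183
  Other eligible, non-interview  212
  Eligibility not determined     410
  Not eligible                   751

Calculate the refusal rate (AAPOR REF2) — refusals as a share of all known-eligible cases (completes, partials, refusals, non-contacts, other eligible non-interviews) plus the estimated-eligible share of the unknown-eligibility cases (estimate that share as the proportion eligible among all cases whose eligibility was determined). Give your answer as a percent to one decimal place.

24.4%

Top: 870
Known eligible: 1790 + 178 + 870 + 183 + 212 = 3233
e = 3233 / (3233 + 751) = 3233 / 3984 = 0.8115
e × U: 0.8115 × 410 = 332.71
Denom: 3233 + 332.71 = 3565.71
REF2 = 870 / 3565.71 = 0.2440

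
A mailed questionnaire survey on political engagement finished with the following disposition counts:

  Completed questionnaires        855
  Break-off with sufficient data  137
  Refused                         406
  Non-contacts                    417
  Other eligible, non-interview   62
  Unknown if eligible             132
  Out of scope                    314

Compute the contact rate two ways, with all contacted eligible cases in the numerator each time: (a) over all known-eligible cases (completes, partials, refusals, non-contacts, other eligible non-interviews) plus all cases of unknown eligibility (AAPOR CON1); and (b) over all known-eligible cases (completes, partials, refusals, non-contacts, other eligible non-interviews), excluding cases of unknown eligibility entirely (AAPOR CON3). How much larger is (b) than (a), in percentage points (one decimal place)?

Num: 855 + 137 + 406 + 62 = 1460
Denominator: 855 + 137 + 406 + 417 + 62 + 132 = 2009
CON1 = 1460 / 2009 = 0.7267
Denominator: 855 + 137 + 406 + 417 + 62 = 1877
CON3 = 1460 / 1877 = 0.7778
Difference = 77.78 − 72.67 = 5.11 percentage points

5.1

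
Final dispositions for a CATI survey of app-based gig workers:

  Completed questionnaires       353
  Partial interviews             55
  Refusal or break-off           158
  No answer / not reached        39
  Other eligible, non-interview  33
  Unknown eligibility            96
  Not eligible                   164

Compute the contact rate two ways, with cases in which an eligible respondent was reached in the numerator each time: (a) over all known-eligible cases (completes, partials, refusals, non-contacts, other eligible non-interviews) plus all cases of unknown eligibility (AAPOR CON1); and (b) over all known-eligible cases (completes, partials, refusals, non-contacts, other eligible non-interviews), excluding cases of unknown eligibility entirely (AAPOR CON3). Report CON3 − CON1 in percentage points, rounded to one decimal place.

Top: 353 + 55 + 158 + 33 = 599
Base: 353 + 55 + 158 + 39 + 33 + 96 = 734
CON1 = 599 / 734 = 0.8161
Base: 353 + 55 + 158 + 39 + 33 = 638
CON3 = 599 / 638 = 0.9389
Difference = 93.89 − 81.61 = 12.28 percentage points

12.3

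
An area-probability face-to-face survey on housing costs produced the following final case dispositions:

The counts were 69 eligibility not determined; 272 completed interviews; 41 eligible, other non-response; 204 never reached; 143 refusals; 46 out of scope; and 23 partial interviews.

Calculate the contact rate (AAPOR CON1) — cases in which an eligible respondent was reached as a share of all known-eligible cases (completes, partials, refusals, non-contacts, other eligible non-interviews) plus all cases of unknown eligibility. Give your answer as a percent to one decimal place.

63.7%

Top = 272 + 23 + 143 + 41 = 479
Denominator = 272 + 23 + 143 + 204 + 41 + 69 = 752
CON1 = 479 / 752 = 0.6370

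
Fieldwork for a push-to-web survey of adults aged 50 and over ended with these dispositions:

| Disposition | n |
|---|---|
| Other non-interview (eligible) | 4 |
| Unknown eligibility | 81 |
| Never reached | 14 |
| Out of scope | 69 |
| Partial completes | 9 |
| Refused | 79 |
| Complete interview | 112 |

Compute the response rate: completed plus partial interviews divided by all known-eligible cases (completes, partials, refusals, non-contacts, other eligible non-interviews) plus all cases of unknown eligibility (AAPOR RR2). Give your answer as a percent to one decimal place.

Numerator = 112 + 9 = 121
Denominator = 112 + 9 + 79 + 14 + 4 + 81 = 299
RR2 = 121 / 299 = 0.4047

40.5%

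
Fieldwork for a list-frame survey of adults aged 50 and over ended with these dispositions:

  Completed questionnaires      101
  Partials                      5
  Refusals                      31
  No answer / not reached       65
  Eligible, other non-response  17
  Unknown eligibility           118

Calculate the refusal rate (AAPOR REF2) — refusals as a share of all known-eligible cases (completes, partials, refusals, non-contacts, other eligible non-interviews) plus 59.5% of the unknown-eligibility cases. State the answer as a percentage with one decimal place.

10.7%

Num = 31
Known eligible = 101 + 5 + 31 + 65 + 17 = 219
Eligible share of unknowns = 0.5950 × 118 = 70.21
Denominator = 219 + 70.21 = 289.21
REF2 = 31 / 289.21 = 0.1072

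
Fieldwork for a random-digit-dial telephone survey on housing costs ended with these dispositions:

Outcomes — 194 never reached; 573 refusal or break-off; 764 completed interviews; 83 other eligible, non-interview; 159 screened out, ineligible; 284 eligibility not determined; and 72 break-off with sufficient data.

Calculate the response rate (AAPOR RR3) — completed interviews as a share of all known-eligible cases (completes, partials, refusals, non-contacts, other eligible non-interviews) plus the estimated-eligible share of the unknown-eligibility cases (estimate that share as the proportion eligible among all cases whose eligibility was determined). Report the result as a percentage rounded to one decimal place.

Top: 764
Eligible (known): 764 + 72 + 573 + 194 + 83 = 1686
e = 1686 / (1686 + 159) = 1686 / 1845 = 0.9138
e × U: 0.9138 × 284 = 259.52
Base: 1686 + 259.52 = 1945.52
RR3 = 764 / 1945.52 = 0.3927

39.3%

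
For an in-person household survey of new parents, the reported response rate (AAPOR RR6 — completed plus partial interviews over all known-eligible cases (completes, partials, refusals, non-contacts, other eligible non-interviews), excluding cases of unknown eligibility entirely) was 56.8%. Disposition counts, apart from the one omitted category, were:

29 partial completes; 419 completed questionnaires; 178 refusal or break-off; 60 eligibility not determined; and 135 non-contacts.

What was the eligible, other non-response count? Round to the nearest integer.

Num = 419 + 29 = 448
RR6 = 448 / D = 0.568
D = 448 / 0.568 = 788.7
Remaining denominator categories sum to 761
eligible, other non-response = 788.7 − 761 ≈ 28

28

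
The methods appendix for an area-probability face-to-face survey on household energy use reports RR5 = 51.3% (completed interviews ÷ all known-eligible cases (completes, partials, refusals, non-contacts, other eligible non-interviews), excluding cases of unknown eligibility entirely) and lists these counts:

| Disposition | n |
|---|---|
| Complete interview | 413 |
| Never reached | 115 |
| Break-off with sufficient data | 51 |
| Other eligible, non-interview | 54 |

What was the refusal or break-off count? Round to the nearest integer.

172

RR5 = 413 / D = 0.513
D = 413 / 0.513 = 805.1
Other denominator terms total 633
refusal or break-off = 805.1 − 633 ≈ 172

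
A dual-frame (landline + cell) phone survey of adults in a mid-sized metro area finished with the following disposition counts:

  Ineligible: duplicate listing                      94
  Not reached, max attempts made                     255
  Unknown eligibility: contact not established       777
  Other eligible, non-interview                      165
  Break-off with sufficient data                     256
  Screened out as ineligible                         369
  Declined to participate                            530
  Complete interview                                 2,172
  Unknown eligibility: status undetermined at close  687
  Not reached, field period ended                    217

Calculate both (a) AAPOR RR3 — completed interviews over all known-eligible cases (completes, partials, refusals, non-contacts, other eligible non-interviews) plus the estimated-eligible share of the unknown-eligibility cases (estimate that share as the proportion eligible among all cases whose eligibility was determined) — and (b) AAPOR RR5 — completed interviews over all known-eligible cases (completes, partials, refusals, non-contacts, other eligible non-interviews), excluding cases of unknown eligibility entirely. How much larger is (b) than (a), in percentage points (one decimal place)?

16.0

No answer / not reached = 217 + 255 = 472
Eligibility not determined = 777 + 687 = 1464
Out of scope = 369 + 94 = 463
Numerator → 2172
Determined eligible → 2172 + 256 + 530 + 472 + 165 = 3595
e = 3595 / (3595 + 463) = 3595 / 4058 = 0.8859
Eligible share of unknowns → 0.8859 × 1464 = 1296.96
Denom → 3595 + 1296.96 = 4891.96
RR3 = 2172 / 4891.96 = 0.4440
Denom → 2172 + 256 + 530 + 472 + 165 = 3595
RR5 = 2172 / 3595 = 0.6042
Difference = 60.42 − 44.40 = 16.02 percentage points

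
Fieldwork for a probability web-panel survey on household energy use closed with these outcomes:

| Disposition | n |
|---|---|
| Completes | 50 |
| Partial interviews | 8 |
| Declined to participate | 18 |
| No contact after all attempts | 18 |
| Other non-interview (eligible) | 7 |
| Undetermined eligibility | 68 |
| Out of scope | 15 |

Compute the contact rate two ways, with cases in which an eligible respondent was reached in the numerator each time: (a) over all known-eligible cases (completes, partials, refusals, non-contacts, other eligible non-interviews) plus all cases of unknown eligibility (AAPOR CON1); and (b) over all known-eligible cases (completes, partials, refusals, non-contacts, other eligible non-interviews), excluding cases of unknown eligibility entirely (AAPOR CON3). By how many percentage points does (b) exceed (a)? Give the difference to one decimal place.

33.1

Top = 50 + 8 + 18 + 7 = 83
Denominator = 50 + 8 + 18 + 18 + 7 + 68 = 169
CON1 = 83 / 169 = 0.4911
Denominator = 50 + 8 + 18 + 18 + 7 = 101
CON3 = 83 / 101 = 0.8218
Difference = 82.18 − 49.11 = 33.07 percentage points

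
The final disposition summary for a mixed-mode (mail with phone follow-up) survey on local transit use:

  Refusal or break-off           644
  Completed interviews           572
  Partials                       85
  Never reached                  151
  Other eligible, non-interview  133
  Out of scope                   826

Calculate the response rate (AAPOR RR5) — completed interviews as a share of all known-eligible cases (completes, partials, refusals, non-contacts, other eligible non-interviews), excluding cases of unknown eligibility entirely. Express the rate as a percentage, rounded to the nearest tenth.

Num: 572
Base: 572 + 85 + 644 + 151 + 133 = 1585
RR5 = 572 / 1585 = 0.3609

36.1%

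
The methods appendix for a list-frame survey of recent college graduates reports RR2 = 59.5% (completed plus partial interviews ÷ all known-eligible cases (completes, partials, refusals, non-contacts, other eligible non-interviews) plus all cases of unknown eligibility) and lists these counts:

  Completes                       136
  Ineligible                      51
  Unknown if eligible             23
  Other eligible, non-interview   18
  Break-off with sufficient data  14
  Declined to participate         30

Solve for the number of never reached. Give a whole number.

Num: 136 + 14 = 150
RR2 = 150 / D = 0.595
D = 150 / 0.595 = 252.1
Remaining denominator categories sum to 221
never reached = 252.1 − 221 ≈ 31

31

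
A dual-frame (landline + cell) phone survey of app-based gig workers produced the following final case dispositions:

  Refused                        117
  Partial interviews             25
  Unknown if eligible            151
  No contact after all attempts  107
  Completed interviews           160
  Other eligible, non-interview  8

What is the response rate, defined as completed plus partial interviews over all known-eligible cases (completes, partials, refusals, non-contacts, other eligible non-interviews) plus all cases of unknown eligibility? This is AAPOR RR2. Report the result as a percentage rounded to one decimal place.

Numerator → 160 + 25 = 185
Denom → 160 + 25 + 117 + 107 + 8 + 151 = 568
RR2 = 185 / 568 = 0.3257

32.6%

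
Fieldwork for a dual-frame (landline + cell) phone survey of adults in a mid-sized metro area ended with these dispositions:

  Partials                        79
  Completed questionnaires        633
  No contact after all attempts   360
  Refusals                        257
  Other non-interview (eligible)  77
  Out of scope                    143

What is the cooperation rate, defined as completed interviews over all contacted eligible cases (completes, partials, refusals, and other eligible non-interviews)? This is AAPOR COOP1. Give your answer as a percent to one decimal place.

60.5%

Numerator: 633
Base: 633 + 79 + 257 + 77 = 1046
COOP1 = 633 / 1046 = 0.6052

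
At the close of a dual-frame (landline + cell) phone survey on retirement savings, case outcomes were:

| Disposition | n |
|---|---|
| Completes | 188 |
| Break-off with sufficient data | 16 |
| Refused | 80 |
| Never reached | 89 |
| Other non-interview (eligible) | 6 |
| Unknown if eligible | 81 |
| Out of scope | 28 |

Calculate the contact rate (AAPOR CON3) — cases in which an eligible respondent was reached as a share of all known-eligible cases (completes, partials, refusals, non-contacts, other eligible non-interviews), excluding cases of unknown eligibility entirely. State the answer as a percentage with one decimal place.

76.5%

Numerator: 188 + 16 + 80 + 6 = 290
Denominator: 188 + 16 + 80 + 89 + 6 = 379
CON3 = 290 / 379 = 0.7652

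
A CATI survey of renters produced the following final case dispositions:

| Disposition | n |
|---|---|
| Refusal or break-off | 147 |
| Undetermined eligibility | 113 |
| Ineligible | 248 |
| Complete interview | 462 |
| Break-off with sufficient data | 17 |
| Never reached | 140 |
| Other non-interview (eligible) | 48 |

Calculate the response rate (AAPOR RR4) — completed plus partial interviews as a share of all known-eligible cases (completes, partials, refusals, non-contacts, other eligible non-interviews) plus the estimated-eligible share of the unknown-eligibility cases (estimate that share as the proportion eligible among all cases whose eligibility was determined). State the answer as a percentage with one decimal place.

Numerator: 462 + 17 = 479
Determined eligible: 462 + 17 + 147 + 140 + 48 = 814
e = 814 / (814 + 248) = 814 / 1062 = 0.7665
Eligible share of unknowns: 0.7665 × 113 = 86.61
Denom: 814 + 86.61 = 900.61
RR4 = 479 / 900.61 = 0.5319

53.2%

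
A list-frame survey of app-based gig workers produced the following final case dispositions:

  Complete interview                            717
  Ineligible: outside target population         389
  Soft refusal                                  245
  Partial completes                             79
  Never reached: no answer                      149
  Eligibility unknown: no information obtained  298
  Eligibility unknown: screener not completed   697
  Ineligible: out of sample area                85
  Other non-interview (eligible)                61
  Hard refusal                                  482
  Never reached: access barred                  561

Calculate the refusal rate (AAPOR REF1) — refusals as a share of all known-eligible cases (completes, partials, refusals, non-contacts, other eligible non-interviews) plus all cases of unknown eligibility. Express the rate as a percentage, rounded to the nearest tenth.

22.1%

Refused = 482 + 245 = 727
Never reached = 149 + 561 = 710
Unknown eligibility = 697 + 298 = 995
Screened out, ineligible = 389 + 85 = 474
Num = 727
Base = 717 + 79 + 727 + 710 + 61 + 995 = 3289
REF1 = 727 / 3289 = 0.2210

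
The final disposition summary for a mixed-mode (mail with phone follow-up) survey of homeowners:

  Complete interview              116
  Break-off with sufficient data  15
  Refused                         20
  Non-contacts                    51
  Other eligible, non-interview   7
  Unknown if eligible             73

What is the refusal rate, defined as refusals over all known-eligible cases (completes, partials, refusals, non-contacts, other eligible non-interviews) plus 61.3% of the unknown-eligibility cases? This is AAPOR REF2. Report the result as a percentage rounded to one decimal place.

Num = 20
Eligible (known) = 116 + 15 + 20 + 51 + 7 = 209
Eligible share of unknowns = 0.6130 × 73 = 44.75
Base = 209 + 44.75 = 253.75
REF2 = 20 / 253.75 = 0.0788

7.9%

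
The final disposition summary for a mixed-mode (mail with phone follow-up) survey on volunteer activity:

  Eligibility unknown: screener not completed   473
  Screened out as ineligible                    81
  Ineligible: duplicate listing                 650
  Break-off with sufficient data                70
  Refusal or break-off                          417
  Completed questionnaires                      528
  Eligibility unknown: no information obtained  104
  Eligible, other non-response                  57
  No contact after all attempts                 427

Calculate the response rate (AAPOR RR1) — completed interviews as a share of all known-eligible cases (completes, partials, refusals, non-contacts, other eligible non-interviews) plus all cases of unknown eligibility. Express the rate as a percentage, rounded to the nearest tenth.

Eligibility not determined = 473 + 104 = 577
Ineligible = 81 + 650 = 731
Numerator = 528
Denom = 528 + 70 + 417 + 427 + 57 + 577 = 2076
RR1 = 528 / 2076 = 0.2543

25.4%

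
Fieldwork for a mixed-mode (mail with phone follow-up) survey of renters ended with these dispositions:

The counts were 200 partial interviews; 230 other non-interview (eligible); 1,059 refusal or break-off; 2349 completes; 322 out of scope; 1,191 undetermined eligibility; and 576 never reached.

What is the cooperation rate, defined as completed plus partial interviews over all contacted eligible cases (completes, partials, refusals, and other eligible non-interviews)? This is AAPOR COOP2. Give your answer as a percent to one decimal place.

66.4%

Top → 2349 + 200 = 2549
Base → 2349 + 200 + 1059 + 230 = 3838
COOP2 = 2549 / 3838 = 0.6641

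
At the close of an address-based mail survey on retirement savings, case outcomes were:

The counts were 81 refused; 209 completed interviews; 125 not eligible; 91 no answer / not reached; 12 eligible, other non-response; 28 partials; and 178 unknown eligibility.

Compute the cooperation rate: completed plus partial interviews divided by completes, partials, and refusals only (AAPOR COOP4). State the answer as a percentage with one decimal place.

74.5%

Numerator: 209 + 28 = 237
Base: 209 + 28 + 81 = 318
COOP4 = 237 / 318 = 0.7453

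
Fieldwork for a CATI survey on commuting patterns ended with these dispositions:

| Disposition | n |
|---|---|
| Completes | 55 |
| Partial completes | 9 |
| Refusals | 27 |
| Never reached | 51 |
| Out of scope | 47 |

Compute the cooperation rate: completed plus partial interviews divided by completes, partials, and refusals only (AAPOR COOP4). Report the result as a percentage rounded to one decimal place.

Numerator → 55 + 9 = 64
Base → 55 + 9 + 27 = 91
COOP4 = 64 / 91 = 0.7033

70.3%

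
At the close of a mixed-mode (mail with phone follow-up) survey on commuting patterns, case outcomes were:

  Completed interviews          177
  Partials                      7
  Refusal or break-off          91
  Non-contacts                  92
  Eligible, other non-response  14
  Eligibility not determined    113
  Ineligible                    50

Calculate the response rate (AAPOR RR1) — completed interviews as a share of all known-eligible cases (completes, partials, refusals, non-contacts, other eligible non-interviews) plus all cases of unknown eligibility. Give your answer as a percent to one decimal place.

Top = 177
Base = 177 + 7 + 91 + 92 + 14 + 113 = 494
RR1 = 177 / 494 = 0.3583

35.8%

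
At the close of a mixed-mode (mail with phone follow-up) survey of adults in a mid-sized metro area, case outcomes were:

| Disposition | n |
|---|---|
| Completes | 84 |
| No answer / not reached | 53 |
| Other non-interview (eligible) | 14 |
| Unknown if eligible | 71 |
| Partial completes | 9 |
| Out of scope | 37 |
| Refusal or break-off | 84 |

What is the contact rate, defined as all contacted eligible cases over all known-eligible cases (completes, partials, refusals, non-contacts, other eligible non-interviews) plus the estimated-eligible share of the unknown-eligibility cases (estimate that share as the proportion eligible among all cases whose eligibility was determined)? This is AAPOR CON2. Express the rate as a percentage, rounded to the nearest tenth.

62.5%

Top → 84 + 9 + 84 + 14 = 191
Eligible (known) → 84 + 9 + 84 + 53 + 14 = 244
e = 244 / (244 + 37) = 244 / 281 = 0.8683
Eligible share of unknowns → 0.8683 × 71 = 61.65
Denominator → 244 + 61.65 = 305.65
CON2 = 191 / 305.65 = 0.6249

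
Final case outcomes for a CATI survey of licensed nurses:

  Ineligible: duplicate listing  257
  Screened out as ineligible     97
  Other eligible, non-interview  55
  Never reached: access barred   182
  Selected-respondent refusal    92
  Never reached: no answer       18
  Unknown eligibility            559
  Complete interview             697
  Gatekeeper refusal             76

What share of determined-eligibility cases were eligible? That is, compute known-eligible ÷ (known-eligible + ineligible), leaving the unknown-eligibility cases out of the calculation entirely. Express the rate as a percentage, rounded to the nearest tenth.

Refusals = 76 + 92 = 168
No answer / not reached = 18 + 182 = 200
Screened out, ineligible = 97 + 257 = 354
Eligible (known): 697 + 168 + 200 + 55 = 1120
e = 1120 / (1120 + 354) = 1120 / 1474 = 0.7598

76.0%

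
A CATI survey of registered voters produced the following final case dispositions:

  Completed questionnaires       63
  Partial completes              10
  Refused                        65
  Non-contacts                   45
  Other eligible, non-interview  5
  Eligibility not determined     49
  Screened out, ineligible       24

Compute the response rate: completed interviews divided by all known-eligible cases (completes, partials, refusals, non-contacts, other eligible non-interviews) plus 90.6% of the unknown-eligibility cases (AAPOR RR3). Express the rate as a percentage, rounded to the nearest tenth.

27.1%

Num → 63
Known eligible → 63 + 10 + 65 + 45 + 5 = 188
Eligible share of unknowns → 0.9060 × 49 = 44.39
Denominator → 188 + 44.39 = 232.39
RR3 = 63 / 232.39 = 0.2711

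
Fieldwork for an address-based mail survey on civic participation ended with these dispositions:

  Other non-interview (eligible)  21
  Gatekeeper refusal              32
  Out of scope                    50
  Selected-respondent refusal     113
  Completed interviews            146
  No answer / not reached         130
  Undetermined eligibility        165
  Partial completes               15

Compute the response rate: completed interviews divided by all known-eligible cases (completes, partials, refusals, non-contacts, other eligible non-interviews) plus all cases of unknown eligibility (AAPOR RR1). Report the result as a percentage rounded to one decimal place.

Refused = 32 + 113 = 145
Numerator = 146
Base = 146 + 15 + 145 + 130 + 21 + 165 = 622
RR1 = 146 / 622 = 0.2347

23.5%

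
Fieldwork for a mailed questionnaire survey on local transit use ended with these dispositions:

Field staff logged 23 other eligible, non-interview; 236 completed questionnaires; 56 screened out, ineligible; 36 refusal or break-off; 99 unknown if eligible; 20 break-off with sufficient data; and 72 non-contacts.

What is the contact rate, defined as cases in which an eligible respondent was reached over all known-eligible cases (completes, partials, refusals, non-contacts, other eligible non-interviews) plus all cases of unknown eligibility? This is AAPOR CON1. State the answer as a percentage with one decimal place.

Num: 236 + 20 + 36 + 23 = 315
Denominator: 236 + 20 + 36 + 72 + 23 + 99 = 486
CON1 = 315 / 486 = 0.6481

64.8%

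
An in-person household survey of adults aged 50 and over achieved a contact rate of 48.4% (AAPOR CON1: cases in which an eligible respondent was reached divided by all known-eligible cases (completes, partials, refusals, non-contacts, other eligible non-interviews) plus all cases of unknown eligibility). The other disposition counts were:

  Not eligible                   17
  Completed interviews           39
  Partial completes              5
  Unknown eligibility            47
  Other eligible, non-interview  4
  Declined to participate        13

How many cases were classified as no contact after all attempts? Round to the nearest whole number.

Top: 39 + 5 + 13 + 4 = 61
CON1 = 61 / D = 0.484
D = 61 / 0.484 = 126.0
Rest of base = 108
no contact after all attempts = 126.0 − 108 ≈ 18

18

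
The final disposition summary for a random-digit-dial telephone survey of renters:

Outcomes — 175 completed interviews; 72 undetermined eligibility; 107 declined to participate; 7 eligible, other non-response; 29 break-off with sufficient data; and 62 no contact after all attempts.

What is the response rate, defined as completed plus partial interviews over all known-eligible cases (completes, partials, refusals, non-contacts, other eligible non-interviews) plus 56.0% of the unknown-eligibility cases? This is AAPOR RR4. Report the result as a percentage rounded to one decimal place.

Num: 175 + 29 = 204
Known eligible: 175 + 29 + 107 + 62 + 7 = 380
Estimated eligible among unknowns: 0.5600 × 72 = 40.32
Base: 380 + 40.32 = 420.32
RR4 = 204 / 420.32 = 0.4853

48.5%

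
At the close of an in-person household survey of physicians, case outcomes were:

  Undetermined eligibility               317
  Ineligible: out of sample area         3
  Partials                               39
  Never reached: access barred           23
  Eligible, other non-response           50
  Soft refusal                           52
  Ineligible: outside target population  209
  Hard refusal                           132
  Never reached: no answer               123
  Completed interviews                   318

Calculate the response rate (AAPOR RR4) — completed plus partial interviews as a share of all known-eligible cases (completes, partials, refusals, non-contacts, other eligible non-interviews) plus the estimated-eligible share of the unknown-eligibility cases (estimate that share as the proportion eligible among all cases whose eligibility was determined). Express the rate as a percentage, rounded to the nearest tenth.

Declined to participate = 132 + 52 = 184
No contact after all attempts = 123 + 23 = 146
Screened out, ineligible = 209 + 3 = 212
Top → 318 + 39 = 357
Known eligible → 318 + 39 + 184 + 146 + 50 = 737
e = 737 / (737 + 212) = 737 / 949 = 0.7766
Eligible share of unknowns → 0.7766 × 317 = 246.18
Base → 737 + 246.18 = 983.18
RR4 = 357 / 983.18 = 0.3631

36.3%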